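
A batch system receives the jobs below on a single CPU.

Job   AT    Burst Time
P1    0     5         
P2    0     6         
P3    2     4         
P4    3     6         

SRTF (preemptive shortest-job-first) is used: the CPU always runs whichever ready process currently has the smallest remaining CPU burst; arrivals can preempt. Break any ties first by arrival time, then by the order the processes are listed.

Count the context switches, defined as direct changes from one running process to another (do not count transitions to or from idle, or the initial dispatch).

Schedule: | P1 0-5 | P3 5-9 | P2 9-15 | P4 15-21 |
Completion: P1=5  P2=15  P3=9  P4=21
Turnaround (C−A): P1=5  P2=15  P3=7  P4=18

3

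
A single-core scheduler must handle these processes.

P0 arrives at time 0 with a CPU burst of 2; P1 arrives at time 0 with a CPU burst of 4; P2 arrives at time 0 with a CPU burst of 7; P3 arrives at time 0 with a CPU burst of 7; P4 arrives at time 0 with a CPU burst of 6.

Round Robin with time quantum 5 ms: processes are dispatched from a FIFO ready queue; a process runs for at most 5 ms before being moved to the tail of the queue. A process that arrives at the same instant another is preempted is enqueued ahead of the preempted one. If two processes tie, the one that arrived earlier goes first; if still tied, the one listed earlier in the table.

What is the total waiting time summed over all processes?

Gantt: | P0 0-2 | P1 2-6 | P2 6-11 | P3 11-16 | P4 16-21 | P2 21-23 | P3 23-25 | P4 25-26 |
Completion: P0=2  P1=6  P2=23  P3=25  P4=26
Waiting = turnaround − burst: P0=0, P1=2, P2=16, P3=18, P4=20
Total waiting = 0 + 2 + 16 + 18 + 20 = 56

56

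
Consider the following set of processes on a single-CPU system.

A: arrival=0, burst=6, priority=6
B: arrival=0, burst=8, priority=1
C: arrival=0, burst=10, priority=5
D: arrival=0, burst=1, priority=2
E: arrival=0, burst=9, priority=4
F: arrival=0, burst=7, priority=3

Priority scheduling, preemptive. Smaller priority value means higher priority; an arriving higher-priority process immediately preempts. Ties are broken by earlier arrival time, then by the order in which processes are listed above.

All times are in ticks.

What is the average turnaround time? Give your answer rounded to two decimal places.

22.33

Schedule: | B 0-8 | D 8-9 | F 9-16 | E 16-25 | C 25-35 | A 35-41 |
Completion: A=41  B=8  C=35  D=9  E=25  F=16
Turnaround times: A=41, B=8, C=35, D=9, E=25, F=16
Average turnaround = (41+8+35+9+25+16) / 6 = 134/6 = 22.33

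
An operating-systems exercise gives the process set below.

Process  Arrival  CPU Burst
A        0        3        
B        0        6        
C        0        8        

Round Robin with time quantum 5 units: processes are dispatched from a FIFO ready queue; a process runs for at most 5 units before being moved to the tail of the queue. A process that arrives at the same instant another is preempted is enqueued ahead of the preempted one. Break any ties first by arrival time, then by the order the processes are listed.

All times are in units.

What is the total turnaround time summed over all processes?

Gantt: | A 0-3 | B 3-8 | C 8-13 | B 13-14 | C 14-17 |
Completion: A=3  B=14  C=17
Turnaround = completion − arrival: A=3, B=14, C=17
Total turnaround = 3 + 14 + 17 = 34

34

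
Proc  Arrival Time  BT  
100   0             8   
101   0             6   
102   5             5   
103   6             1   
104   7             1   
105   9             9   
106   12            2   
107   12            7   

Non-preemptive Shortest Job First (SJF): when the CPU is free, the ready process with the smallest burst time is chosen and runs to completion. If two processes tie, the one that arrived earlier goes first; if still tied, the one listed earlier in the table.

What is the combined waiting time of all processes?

50

Gantt: | 101 0-6 | 103 6-7 | 104 7-8 | 102 8-13 | 106 13-15 | 107 15-22 | 100 22-30 | 105 30-39 |
Completion: 100=30  101=6  102=13  103=7  104=8  105=39  106=15  107=22
Waiting = turnaround − burst: 100=22, 101=0, 102=3, 103=0, 104=0, 105=21, 106=1, 107=3
Total waiting = 22 + 0 + 3 + 0 + 0 + 21 + 1 + 3 = 50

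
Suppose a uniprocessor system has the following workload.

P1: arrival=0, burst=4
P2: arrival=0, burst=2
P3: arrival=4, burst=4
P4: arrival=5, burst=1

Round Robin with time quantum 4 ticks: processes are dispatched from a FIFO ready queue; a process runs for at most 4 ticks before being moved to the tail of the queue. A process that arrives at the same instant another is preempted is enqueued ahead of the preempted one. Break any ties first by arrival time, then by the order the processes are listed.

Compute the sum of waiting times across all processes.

11

Timeline: | P1 0-4 | P2 4-6 | P3 6-10 | P4 10-11 |
Completion: P1=4  P2=6  P3=10  P4=11
Waiting = turnaround − burst: P1=0, P2=4, P3=2, P4=5
Total waiting = 0 + 4 + 2 + 5 = 11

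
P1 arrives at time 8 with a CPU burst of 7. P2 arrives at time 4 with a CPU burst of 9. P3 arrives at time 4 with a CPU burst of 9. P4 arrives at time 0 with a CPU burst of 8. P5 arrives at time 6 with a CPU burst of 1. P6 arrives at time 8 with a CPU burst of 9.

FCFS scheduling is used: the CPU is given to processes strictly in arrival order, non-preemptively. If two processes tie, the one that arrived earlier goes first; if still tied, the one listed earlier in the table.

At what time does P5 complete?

Schedule: | P4 0-8 | P2 8-17 | P3 17-26 | P5 26-27 | P1 27-34 | P6 34-43 |
Completion: P1=34  P2=17  P3=26  P4=8  P5=27  P6=43
Turnaround (C−A): P1=26  P2=13  P3=22  P4=8  P5=21  P6=35

27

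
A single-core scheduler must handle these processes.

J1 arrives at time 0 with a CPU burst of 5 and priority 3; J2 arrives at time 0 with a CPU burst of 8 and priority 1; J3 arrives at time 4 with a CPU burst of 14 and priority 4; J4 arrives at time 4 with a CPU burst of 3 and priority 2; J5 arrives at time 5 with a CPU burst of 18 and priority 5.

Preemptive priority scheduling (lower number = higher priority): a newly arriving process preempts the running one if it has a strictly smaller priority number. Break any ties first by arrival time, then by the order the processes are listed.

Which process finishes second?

J4

Timeline: | J2 0-8 | J4 8-11 | J1 11-16 | J3 16-30 | J5 30-48 |
Completion: J1=16  J2=8  J3=30  J4=11  J5=48
Finish order: J2 → J4 → J1 → J3 → J5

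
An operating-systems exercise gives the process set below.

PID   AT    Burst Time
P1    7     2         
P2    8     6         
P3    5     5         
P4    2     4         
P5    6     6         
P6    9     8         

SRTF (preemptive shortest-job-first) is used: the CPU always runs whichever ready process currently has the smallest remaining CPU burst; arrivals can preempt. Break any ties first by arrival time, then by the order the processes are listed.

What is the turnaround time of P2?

Schedule: | idle 0-2 | P4 2-6 | P3 6-7 | P1 7-9 | P3 9-13 | P5 13-19 | P2 19-25 | P6 25-33 |
Completion: P1=9  P2=25  P3=13  P4=6  P5=19  P6=33
Turnaround(P2) = completion − arrival = 25 − 8 = 17

17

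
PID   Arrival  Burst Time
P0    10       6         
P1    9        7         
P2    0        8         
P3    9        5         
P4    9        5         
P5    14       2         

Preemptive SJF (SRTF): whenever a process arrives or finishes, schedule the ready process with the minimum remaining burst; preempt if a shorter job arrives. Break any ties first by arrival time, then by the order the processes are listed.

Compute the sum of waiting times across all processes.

Schedule: | P2 0-8 | idle 8-9 | P3 9-14 | P5 14-16 | P4 16-21 | P0 21-27 | P1 27-34 |
Completion: P0=27  P1=34  P2=8  P3=14  P4=21  P5=16
Waiting = turnaround − burst: P0=11, P1=18, P2=0, P3=0, P4=7, P5=0
Total waiting = 11 + 18 + 0 + 0 + 7 + 0 = 36

36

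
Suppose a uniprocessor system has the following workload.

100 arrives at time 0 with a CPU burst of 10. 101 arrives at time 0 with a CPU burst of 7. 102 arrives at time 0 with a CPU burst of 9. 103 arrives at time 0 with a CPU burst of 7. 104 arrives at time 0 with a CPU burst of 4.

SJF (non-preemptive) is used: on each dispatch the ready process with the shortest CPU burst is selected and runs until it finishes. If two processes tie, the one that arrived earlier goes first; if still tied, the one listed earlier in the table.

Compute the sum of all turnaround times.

Timeline: | 104 0-4 | 101 4-11 | 103 11-18 | 102 18-27 | 100 27-37 |
Completion: 100=37  101=11  102=27  103=18  104=4
Turnaround (C−A): 100=37  101=11  102=27  103=18  104=4
Turnaround = completion − arrival: 100=37, 101=11, 102=27, 103=18, 104=4
Total turnaround = 37 + 11 + 27 + 18 + 4 = 97

97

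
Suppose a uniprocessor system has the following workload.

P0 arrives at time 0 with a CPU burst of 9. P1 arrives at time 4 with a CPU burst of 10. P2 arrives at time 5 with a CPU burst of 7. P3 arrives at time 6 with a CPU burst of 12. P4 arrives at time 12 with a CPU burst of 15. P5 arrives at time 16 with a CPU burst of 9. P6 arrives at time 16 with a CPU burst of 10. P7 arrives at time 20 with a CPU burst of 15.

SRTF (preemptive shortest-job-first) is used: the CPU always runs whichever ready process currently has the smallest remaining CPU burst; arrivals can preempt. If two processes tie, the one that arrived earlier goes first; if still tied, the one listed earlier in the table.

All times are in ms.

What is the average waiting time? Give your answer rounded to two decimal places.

22.50

Timeline: | P0 0-9 | P2 9-16 | P5 16-25 | P1 25-35 | P6 35-45 | P3 45-57 | P4 57-72 | P7 72-87 |
Completion: P0=9  P1=35  P2=16  P3=57  P4=72  P5=25  P6=45  P7=87
Turnaround (C−A): P0=9  P1=31  P2=11  P3=51  P4=60  P5=9  P6=29  P7=67
Waiting times: P0=0, P1=21, P2=4, P3=39, P4=45, P5=0, P6=19, P7=52
Average waiting = (0+21+4+39+45+0+19+52) / 8 = 180/8 = 22.50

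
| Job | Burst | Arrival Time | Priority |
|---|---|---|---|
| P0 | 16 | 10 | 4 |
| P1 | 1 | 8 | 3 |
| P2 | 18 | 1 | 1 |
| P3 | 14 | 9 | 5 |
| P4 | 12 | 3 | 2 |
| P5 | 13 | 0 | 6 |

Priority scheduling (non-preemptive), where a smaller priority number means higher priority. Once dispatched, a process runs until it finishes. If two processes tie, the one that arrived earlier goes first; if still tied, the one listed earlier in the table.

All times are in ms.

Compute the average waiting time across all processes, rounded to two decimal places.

Gantt: | P5 0-13 | P2 13-31 | P4 31-43 | P1 43-44 | P0 44-60 | P3 60-74 |
Completion: P0=60  P1=44  P2=31  P3=74  P4=43  P5=13
Turnaround (C−A): P0=50  P1=36  P2=30  P3=65  P4=40  P5=13
Waiting times: P0=34, P1=35, P2=12, P3=51, P4=28, P5=0
Average waiting = (34+35+12+51+28+0) / 6 = 160/6 = 26.67

26.67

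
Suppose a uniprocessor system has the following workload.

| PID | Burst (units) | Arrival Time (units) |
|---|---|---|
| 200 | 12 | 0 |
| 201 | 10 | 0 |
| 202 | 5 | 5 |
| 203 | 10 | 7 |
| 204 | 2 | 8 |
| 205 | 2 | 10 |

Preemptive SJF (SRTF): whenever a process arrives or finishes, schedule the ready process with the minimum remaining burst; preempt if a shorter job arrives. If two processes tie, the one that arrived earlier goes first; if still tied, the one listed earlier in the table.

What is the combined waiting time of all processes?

Gantt: | 201 0-10 | 204 10-12 | 205 12-14 | 202 14-19 | 203 19-29 | 200 29-41 |
Completion: 200=41  201=10  202=19  203=29  204=12  205=14
Turnaround (C−A): 200=41  201=10  202=14  203=22  204=4  205=4
Waiting = turnaround − burst: 200=29, 201=0, 202=9, 203=12, 204=2, 205=2
Total waiting = 29 + 0 + 9 + 12 + 2 + 2 = 54

54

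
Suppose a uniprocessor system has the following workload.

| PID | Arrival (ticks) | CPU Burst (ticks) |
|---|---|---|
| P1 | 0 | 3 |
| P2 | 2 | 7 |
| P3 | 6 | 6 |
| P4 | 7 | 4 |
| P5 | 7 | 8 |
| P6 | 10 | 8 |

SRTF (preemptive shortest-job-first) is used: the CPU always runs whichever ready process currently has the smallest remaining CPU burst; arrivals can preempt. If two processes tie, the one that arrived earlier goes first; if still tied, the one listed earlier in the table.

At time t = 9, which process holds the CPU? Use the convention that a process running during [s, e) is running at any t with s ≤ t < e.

P2

Gantt: | P1 0-3 | P2 3-10 | P4 10-14 | P3 14-20 | P5 20-28 | P6 28-36 |
Completion: P1=3  P2=10  P3=20  P4=14  P5=28  P6=36
Turnaround (C−A): P1=3  P2=8  P3=14  P4=7  P5=21  P6=26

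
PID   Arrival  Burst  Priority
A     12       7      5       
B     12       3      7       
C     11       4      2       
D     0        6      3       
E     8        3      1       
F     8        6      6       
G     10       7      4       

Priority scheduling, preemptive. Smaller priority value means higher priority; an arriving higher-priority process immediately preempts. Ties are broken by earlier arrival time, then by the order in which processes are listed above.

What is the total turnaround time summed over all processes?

Schedule: | D 0-6 | idle 6-8 | E 8-11 | C 11-15 | G 15-22 | A 22-29 | F 29-35 | B 35-38 |
Completion: A=29  B=38  C=15  D=6  E=11  F=35  G=22
Turnaround (C−A): A=17  B=26  C=4  D=6  E=3  F=27  G=12
Turnaround = completion − arrival: A=17, B=26, C=4, D=6, E=3, F=27, G=12
Total turnaround = 17 + 26 + 4 + 6 + 3 + 27 + 12 = 95

95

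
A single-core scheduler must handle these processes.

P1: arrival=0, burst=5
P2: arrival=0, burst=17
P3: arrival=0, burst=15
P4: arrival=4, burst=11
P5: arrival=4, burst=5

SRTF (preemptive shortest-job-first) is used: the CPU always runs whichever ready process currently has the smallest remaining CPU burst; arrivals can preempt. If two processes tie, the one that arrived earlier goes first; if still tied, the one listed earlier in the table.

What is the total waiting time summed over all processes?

64

Timeline: | P1 0-5 | P5 5-10 | P4 10-21 | P3 21-36 | P2 36-53 |
Completion: P1=5  P2=53  P3=36  P4=21  P5=10
Waiting = turnaround − burst: P1=0, P2=36, P3=21, P4=6, P5=1
Total waiting = 0 + 36 + 21 + 6 + 1 = 64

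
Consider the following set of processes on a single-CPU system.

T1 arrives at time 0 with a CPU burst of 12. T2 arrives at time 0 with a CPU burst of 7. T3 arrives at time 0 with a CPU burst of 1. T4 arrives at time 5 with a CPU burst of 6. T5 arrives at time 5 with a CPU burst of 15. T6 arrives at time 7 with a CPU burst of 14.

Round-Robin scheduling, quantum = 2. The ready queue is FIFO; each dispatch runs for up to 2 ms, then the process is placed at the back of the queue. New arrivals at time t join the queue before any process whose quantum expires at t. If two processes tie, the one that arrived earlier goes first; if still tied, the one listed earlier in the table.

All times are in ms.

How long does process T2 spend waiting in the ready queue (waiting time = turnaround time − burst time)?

Schedule: | T1 0-2 | T2 2-4 | T3 4-5 | T1 5-7 | T2 7-9 | T4 9-11 | T5 11-13 | T6 13-15 | T1 15-17 | T2 17-19 | T4 19-21 | T5 21-23 | T6 23-25 | T1 25-27 | T2 27-28 | T4 28-30 | T5 30-32 | T6 32-34 | T1 34-36 | T5 36-38 | T6 38-40 | T1 40-42 | T5 42-44 | T6 44-46 | T5 46-48 | T6 48-50 | T5 50-52 | T6 52-54 | T5 54-55 |
Completion: T1=42  T2=28  T3=5  T4=30  T5=55  T6=54
Turnaround (C−A): T1=42  T2=28  T3=5  T4=25  T5=50  T6=47
Waiting(T2) = turnaround − burst = 28 − 7 = 21

21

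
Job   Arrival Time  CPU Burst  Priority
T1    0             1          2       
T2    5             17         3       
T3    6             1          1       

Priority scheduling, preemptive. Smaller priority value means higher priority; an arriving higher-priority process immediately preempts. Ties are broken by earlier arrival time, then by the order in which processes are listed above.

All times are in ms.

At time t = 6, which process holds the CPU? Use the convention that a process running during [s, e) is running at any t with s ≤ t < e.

Timeline: | T1 0-1 | idle 1-5 | T2 5-6 | T3 6-7 | T2 7-23 |
Completion: T1=1  T2=23  T3=7
Turnaround (C−A): T1=1  T2=18  T3=1

T3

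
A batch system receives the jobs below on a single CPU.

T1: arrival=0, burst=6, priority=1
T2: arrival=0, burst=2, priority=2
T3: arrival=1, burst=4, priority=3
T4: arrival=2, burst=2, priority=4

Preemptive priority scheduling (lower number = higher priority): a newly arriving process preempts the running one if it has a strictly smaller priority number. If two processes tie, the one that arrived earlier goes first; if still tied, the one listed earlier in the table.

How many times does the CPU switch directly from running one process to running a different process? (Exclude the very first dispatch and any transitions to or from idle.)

Gantt: | T1 0-6 | T2 6-8 | T3 8-12 | T4 12-14 |
Completion: T1=6  T2=8  T3=12  T4=14
Turnaround (C−A): T1=6  T2=8  T3=11  T4=12

3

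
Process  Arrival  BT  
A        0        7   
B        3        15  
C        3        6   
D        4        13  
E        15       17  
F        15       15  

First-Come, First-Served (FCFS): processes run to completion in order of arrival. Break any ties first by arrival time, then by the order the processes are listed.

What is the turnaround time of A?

7

Schedule: | A 0-7 | B 7-22 | C 22-28 | D 28-41 | E 41-58 | F 58-73 |
Completion: A=7  B=22  C=28  D=41  E=58  F=73
Turnaround (C−A): A=7  B=19  C=25  D=37  E=43  F=58
Turnaround(A) = completion − arrival = 7 − 0 = 7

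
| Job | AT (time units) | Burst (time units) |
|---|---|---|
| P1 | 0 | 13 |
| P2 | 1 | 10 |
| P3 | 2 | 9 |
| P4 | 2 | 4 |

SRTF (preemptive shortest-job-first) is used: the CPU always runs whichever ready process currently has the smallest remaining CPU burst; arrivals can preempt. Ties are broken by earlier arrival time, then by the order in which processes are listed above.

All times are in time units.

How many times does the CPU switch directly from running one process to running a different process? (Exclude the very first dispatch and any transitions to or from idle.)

Timeline: | P1 0-1 | P2 1-2 | P4 2-6 | P2 6-15 | P3 15-24 | P1 24-36 |
Completion: P1=36  P2=15  P3=24  P4=6

5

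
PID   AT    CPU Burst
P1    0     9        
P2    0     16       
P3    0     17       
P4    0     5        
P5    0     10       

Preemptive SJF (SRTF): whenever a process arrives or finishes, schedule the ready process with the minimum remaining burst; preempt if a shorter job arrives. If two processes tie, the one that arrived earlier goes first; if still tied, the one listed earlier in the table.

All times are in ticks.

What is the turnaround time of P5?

24

Timeline: | P4 0-5 | P1 5-14 | P5 14-24 | P2 24-40 | P3 40-57 |
Completion: P1=14  P2=40  P3=57  P4=5  P5=24
Turnaround(P5) = completion − arrival = 24 − 0 = 24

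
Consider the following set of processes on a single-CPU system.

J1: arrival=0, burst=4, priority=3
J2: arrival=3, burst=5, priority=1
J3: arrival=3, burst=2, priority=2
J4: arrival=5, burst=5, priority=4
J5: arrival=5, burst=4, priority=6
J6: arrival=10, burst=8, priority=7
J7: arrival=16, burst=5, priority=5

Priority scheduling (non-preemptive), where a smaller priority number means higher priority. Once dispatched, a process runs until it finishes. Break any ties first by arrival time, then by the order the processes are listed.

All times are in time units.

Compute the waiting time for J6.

Timeline: | J1 0-4 | J2 4-9 | J3 9-11 | J4 11-16 | J7 16-21 | J5 21-25 | J6 25-33 |
Completion: J1=4  J2=9  J3=11  J4=16  J5=25  J6=33  J7=21
Turnaround (C−A): J1=4  J2=6  J3=8  J4=11  J5=20  J6=23  J7=5
Waiting(J6) = turnaround − burst = 23 − 8 = 15

15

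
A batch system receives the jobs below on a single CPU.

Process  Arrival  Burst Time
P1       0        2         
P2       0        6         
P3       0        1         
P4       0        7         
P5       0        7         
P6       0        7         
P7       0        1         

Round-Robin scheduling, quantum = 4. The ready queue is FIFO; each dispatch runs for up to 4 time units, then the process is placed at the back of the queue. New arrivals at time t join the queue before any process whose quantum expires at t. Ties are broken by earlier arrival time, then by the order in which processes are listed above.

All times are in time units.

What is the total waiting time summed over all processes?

Gantt: | P1 0-2 | P2 2-6 | P3 6-7 | P4 7-11 | P5 11-15 | P6 15-19 | P7 19-20 | P2 20-22 | P4 22-25 | P5 25-28 | P6 28-31 |
Completion: P1=2  P2=22  P3=7  P4=25  P5=28  P6=31  P7=20
Waiting = turnaround − burst: P1=0, P2=16, P3=6, P4=18, P5=21, P6=24, P7=19
Total waiting = 0 + 16 + 6 + 18 + 21 + 24 + 19 = 104

104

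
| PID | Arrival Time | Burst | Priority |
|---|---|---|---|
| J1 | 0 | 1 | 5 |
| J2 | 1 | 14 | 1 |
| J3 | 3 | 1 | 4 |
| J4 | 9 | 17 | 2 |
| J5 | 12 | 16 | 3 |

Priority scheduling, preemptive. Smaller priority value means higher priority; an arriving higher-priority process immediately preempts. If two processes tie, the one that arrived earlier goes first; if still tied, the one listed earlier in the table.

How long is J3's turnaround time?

46

Gantt: | J1 0-1 | J2 1-15 | J4 15-32 | J5 32-48 | J3 48-49 |
Completion: J1=1  J2=15  J3=49  J4=32  J5=48
Turnaround (C−A): J1=1  J2=14  J3=46  J4=23  J5=36
Turnaround(J3) = completion − arrival = 49 − 3 = 46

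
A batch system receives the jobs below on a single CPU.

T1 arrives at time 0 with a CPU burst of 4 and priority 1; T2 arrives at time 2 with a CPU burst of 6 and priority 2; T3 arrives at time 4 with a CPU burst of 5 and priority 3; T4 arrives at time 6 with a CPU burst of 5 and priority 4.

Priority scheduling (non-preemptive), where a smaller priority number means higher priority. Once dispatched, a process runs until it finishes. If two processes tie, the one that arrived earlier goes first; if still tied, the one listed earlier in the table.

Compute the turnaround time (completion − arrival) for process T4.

14

Schedule: | T1 0-4 | T2 4-10 | T3 10-15 | T4 15-20 |
Completion: T1=4  T2=10  T3=15  T4=20
Turnaround(T4) = completion − arrival = 20 − 6 = 14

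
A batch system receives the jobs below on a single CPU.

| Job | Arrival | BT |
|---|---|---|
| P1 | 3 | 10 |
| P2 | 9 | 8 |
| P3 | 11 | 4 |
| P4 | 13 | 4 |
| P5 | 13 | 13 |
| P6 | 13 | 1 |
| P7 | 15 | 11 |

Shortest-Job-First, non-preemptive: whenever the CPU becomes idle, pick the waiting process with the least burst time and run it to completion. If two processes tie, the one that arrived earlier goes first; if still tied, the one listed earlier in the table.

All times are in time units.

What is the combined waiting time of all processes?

64

Gantt: | idle 0-3 | P1 3-13 | P6 13-14 | P3 14-18 | P4 18-22 | P2 22-30 | P7 30-41 | P5 41-54 |
Completion: P1=13  P2=30  P3=18  P4=22  P5=54  P6=14  P7=41
Turnaround (C−A): P1=10  P2=21  P3=7  P4=9  P5=41  P6=1  P7=26
Waiting = turnaround − burst: P1=0, P2=13, P3=3, P4=5, P5=28, P6=0, P7=15
Total waiting = 0 + 13 + 3 + 5 + 28 + 0 + 15 = 64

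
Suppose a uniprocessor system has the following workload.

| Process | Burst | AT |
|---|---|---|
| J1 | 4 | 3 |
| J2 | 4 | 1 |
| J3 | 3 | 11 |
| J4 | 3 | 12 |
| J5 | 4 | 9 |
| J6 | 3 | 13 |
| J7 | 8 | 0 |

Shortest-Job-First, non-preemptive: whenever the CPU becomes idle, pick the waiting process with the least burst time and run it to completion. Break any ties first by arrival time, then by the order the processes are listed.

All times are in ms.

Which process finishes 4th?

J4

Schedule: | J7 0-8 | J2 8-12 | J3 12-15 | J4 15-18 | J6 18-21 | J1 21-25 | J5 25-29 |
Completion: J1=25  J2=12  J3=15  J4=18  J5=29  J6=21  J7=8
Turnaround (C−A): J1=22  J2=11  J3=4  J4=6  J5=20  J6=8  J7=8
Finish order: J7 → J2 → J3 → J4 → J6 → J1 → J5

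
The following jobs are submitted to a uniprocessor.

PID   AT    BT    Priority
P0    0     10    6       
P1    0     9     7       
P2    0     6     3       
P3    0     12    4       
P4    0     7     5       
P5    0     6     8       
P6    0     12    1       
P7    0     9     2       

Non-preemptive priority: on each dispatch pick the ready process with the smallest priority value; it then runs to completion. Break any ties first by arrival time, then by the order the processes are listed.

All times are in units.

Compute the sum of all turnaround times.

337

Timeline: | P6 0-12 | P7 12-21 | P2 21-27 | P3 27-39 | P4 39-46 | P0 46-56 | P1 56-65 | P5 65-71 |
Completion: P0=56  P1=65  P2=27  P3=39  P4=46  P5=71  P6=12  P7=21
Turnaround (C−A): P0=56  P1=65  P2=27  P3=39  P4=46  P5=71  P6=12  P7=21
Turnaround = completion − arrival: P0=56, P1=65, P2=27, P3=39, P4=46, P5=71, P6=12, P7=21
Total turnaround = 56 + 65 + 27 + 39 + 46 + 71 + 12 + 21 = 337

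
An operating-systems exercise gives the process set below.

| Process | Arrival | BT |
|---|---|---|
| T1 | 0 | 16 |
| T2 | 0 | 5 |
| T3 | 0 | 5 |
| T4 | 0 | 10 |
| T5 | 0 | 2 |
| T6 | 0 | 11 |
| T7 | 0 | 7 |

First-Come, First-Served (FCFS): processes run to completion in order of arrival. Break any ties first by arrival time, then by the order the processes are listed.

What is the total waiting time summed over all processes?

186

Gantt: | T1 0-16 | T2 16-21 | T3 21-26 | T4 26-36 | T5 36-38 | T6 38-49 | T7 49-56 |
Completion: T1=16  T2=21  T3=26  T4=36  T5=38  T6=49  T7=56
Waiting = turnaround − burst: T1=0, T2=16, T3=21, T4=26, T5=36, T6=38, T7=49
Total waiting = 0 + 16 + 21 + 26 + 36 + 38 + 49 = 186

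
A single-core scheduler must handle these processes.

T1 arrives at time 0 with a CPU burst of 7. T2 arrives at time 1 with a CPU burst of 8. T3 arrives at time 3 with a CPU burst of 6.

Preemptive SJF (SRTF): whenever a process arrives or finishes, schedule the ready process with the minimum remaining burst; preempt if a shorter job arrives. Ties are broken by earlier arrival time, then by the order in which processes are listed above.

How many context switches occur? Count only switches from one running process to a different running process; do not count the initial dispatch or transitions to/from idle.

Timeline: | T1 0-7 | T3 7-13 | T2 13-21 |
Completion: T1=7  T2=21  T3=13

2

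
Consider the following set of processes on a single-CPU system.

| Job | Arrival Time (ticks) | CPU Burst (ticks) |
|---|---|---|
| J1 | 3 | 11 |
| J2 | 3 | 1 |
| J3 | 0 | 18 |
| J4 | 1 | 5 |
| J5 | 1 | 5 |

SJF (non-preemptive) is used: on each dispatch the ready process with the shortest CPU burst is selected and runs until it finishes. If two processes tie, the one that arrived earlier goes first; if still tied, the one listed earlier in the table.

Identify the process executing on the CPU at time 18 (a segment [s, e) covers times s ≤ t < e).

Timeline: | J3 0-18 | J2 18-19 | J4 19-24 | J5 24-29 | J1 29-40 |
Completion: J1=40  J2=19  J3=18  J4=24  J5=29

J2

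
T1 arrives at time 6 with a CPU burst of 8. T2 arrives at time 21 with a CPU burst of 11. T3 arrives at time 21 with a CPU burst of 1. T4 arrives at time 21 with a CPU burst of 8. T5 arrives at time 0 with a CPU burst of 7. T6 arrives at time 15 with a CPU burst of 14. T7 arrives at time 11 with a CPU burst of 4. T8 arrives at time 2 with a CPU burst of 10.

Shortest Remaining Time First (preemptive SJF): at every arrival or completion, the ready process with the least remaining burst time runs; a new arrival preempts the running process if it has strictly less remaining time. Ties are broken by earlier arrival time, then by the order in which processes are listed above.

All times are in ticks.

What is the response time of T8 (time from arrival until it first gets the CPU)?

Schedule: | T5 0-7 | T1 7-15 | T7 15-19 | T8 19-21 | T3 21-22 | T8 22-30 | T4 30-38 | T2 38-49 | T6 49-63 |
Completion: T1=15  T2=49  T3=22  T4=38  T5=7  T6=63  T7=19  T8=30
Turnaround (C−A): T1=9  T2=28  T3=1  T4=17  T5=7  T6=48  T7=8  T8=28
Response(T8) = first start − arrival = 19 − 2 = 17

17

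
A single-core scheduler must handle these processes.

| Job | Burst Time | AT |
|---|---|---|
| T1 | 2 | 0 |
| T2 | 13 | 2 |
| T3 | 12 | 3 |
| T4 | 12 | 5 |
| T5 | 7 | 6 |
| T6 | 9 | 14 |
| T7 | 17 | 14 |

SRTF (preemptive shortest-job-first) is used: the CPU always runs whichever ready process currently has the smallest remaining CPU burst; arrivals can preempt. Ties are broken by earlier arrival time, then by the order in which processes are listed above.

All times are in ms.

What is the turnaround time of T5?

Gantt: | T1 0-2 | T2 2-6 | T5 6-13 | T2 13-22 | T6 22-31 | T3 31-43 | T4 43-55 | T7 55-72 |
Completion: T1=2  T2=22  T3=43  T4=55  T5=13  T6=31  T7=72
Turnaround (C−A): T1=2  T2=20  T3=40  T4=50  T5=7  T6=17  T7=58
Turnaround(T5) = completion − arrival = 13 − 6 = 7

7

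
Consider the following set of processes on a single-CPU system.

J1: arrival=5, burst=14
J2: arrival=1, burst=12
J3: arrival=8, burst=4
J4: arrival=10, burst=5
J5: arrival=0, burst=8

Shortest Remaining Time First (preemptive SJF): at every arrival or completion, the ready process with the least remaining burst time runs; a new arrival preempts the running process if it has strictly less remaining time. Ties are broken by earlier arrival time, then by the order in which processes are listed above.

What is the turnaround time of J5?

8

Gantt: | J5 0-8 | J3 8-12 | J4 12-17 | J2 17-29 | J1 29-43 |
Completion: J1=43  J2=29  J3=12  J4=17  J5=8
Turnaround(J5) = completion − arrival = 8 − 0 = 8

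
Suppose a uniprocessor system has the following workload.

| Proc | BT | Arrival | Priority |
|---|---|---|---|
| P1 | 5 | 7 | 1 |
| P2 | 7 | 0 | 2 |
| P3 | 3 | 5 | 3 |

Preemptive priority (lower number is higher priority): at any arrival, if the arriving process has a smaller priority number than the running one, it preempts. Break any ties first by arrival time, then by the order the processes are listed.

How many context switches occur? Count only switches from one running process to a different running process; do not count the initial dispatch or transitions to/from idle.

2

Timeline: | P2 0-7 | P1 7-12 | P3 12-15 |
Completion: P1=12  P2=7  P3=15
Turnaround (C−A): P1=5  P2=7  P3=10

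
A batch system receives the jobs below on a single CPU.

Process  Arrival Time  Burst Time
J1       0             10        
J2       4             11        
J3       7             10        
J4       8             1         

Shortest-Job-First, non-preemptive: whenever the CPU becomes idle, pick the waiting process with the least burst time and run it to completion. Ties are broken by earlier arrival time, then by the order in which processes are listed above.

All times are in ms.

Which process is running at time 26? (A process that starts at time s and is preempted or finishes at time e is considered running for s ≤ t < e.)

Schedule: | J1 0-10 | J4 10-11 | J3 11-21 | J2 21-32 |
Completion: J1=10  J2=32  J3=21  J4=11

J2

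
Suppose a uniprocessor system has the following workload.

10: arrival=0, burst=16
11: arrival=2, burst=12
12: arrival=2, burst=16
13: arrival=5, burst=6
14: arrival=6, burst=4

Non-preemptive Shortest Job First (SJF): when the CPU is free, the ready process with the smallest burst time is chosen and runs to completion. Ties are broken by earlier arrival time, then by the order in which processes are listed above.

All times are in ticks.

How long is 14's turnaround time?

Timeline: | 10 0-16 | 14 16-20 | 13 20-26 | 11 26-38 | 12 38-54 |
Completion: 10=16  11=38  12=54  13=26  14=20
Turnaround(14) = completion − arrival = 20 − 6 = 14

14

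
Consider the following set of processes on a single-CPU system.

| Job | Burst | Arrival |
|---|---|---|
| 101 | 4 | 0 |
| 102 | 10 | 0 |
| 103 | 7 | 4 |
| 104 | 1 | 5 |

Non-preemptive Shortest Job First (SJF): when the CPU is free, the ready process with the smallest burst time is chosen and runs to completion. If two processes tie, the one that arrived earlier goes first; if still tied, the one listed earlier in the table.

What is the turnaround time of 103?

Schedule: | 101 0-4 | 103 4-11 | 104 11-12 | 102 12-22 |
Completion: 101=4  102=22  103=11  104=12
Turnaround(103) = completion − arrival = 11 − 4 = 7

7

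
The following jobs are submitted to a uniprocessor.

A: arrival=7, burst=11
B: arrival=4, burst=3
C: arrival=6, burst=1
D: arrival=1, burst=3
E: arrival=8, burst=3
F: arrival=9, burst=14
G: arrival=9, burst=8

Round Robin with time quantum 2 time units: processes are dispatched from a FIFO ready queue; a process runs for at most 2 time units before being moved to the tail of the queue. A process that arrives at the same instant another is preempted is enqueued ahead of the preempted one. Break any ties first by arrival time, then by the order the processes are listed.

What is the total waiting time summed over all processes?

70

Schedule: | idle 0-1 | D 1-4 | B 4-6 | C 6-7 | B 7-8 | A 8-10 | E 10-12 | F 12-14 | G 14-16 | A 16-18 | E 18-19 | F 19-21 | G 21-23 | A 23-25 | F 25-27 | G 27-29 | A 29-31 | F 31-33 | G 33-35 | A 35-37 | F 37-39 | A 39-40 | F 40-44 |
Completion: A=40  B=8  C=7  D=4  E=19  F=44  G=35
Turnaround (C−A): A=33  B=4  C=1  D=3  E=11  F=35  G=26
Waiting = turnaround − burst: A=22, B=1, C=0, D=0, E=8, F=21, G=18
Total waiting = 22 + 1 + 0 + 0 + 8 + 21 + 18 = 70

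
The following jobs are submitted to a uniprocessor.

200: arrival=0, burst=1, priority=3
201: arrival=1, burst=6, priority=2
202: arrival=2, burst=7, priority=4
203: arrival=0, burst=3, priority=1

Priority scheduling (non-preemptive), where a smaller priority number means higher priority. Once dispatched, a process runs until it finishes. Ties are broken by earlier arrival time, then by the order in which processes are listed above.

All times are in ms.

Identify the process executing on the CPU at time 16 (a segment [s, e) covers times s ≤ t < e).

202

Gantt: | 203 0-3 | 201 3-9 | 200 9-10 | 202 10-17 |
Completion: 200=10  201=9  202=17  203=3
Turnaround (C−A): 200=10  201=8  202=15  203=3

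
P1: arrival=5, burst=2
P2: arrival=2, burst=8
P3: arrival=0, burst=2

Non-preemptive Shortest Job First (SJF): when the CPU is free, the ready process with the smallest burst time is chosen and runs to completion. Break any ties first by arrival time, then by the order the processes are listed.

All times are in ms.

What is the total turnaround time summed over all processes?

Gantt: | P3 0-2 | P2 2-10 | P1 10-12 |
Completion: P1=12  P2=10  P3=2
Turnaround (C−A): P1=7  P2=8  P3=2
Turnaround = completion − arrival: P1=7, P2=8, P3=2
Total turnaround = 7 + 8 + 2 = 17

17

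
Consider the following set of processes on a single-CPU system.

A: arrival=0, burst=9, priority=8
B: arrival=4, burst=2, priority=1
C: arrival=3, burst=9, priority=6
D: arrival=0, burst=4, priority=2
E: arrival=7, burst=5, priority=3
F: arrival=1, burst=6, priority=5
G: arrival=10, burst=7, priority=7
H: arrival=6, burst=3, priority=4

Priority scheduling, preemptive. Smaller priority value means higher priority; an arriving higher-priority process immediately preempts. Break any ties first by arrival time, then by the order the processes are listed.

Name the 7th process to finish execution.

Gantt: | D 0-4 | B 4-6 | H 6-7 | E 7-12 | H 12-14 | F 14-20 | C 20-29 | G 29-36 | A 36-45 |
Completion: A=45  B=6  C=29  D=4  E=12  F=20  G=36  H=14
Finish order: D → B → E → H → F → C → G → A

G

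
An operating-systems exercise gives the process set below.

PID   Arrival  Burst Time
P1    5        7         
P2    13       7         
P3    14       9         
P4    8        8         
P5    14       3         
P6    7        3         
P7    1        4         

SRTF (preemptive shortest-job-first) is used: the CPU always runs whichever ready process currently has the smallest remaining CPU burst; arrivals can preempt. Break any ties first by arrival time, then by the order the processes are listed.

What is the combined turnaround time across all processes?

86

Gantt: | idle 0-1 | P7 1-5 | P1 5-7 | P6 7-10 | P1 10-15 | P5 15-18 | P2 18-25 | P4 25-33 | P3 33-42 |
Completion: P1=15  P2=25  P3=42  P4=33  P5=18  P6=10  P7=5
Turnaround (C−A): P1=10  P2=12  P3=28  P4=25  P5=4  P6=3  P7=4
Turnaround = completion − arrival: P1=10, P2=12, P3=28, P4=25, P5=4, P6=3, P7=4
Total turnaround = 10 + 12 + 28 + 25 + 4 + 3 + 4 = 86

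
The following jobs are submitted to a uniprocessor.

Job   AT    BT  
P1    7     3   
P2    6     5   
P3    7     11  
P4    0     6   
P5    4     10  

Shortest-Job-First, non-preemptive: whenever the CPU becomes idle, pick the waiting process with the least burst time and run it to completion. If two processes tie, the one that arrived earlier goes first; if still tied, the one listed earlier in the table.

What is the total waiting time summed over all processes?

Gantt: | P4 0-6 | P2 6-11 | P1 11-14 | P5 14-24 | P3 24-35 |
Completion: P1=14  P2=11  P3=35  P4=6  P5=24
Turnaround (C−A): P1=7  P2=5  P3=28  P4=6  P5=20
Waiting = turnaround − burst: P1=4, P2=0, P3=17, P4=0, P5=10
Total waiting = 4 + 0 + 17 + 0 + 10 = 31

31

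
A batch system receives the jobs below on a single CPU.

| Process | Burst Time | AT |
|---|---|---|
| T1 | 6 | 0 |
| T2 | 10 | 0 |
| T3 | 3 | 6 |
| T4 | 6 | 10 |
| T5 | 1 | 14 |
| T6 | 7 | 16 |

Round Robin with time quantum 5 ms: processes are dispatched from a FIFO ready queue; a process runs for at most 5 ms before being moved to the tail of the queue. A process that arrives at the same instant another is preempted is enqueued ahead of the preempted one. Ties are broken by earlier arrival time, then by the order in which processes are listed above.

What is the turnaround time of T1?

11

Timeline: | T1 0-5 | T2 5-10 | T1 10-11 | T3 11-14 | T4 14-19 | T2 19-24 | T5 24-25 | T6 25-30 | T4 30-31 | T6 31-33 |
Completion: T1=11  T2=24  T3=14  T4=31  T5=25  T6=33
Turnaround(T1) = completion − arrival = 11 − 0 = 11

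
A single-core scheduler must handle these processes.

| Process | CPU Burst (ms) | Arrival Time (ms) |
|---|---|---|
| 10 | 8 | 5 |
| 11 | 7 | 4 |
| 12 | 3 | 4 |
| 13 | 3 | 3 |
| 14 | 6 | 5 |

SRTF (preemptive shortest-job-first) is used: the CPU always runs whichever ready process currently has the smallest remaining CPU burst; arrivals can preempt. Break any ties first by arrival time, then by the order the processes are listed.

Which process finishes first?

Gantt: | idle 0-3 | 13 3-6 | 12 6-9 | 14 9-15 | 11 15-22 | 10 22-30 |
Completion: 10=30  11=22  12=9  13=6  14=15
Finish order: 13 → 12 → 14 → 11 → 10

13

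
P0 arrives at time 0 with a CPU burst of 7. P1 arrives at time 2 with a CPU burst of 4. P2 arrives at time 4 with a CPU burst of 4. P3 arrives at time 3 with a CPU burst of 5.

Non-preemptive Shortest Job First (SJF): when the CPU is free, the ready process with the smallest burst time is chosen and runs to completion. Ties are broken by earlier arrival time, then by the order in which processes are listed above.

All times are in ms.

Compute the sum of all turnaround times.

Gantt: | P0 0-7 | P1 7-11 | P2 11-15 | P3 15-20 |
Completion: P0=7  P1=11  P2=15  P3=20
Turnaround (C−A): P0=7  P1=9  P2=11  P3=17
Turnaround = completion − arrival: P0=7, P1=9, P2=11, P3=17
Total turnaround = 7 + 9 + 11 + 17 = 44

44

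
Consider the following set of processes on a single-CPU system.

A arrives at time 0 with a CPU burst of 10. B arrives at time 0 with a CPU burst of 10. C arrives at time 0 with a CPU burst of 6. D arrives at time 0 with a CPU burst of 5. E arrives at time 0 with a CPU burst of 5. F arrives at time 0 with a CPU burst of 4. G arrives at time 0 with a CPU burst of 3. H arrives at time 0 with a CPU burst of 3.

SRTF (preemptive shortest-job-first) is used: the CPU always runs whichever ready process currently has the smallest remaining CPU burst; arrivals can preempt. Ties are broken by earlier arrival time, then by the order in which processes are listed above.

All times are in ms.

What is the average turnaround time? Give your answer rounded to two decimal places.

20.25

Schedule: | G 0-3 | H 3-6 | F 6-10 | D 10-15 | E 15-20 | C 20-26 | A 26-36 | B 36-46 |
Completion: A=36  B=46  C=26  D=15  E=20  F=10  G=3  H=6
Turnaround times: A=36, B=46, C=26, D=15, E=20, F=10, G=3, H=6
Average turnaround = (36+46+26+15+20+10+3+6) / 8 = 162/8 = 20.25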